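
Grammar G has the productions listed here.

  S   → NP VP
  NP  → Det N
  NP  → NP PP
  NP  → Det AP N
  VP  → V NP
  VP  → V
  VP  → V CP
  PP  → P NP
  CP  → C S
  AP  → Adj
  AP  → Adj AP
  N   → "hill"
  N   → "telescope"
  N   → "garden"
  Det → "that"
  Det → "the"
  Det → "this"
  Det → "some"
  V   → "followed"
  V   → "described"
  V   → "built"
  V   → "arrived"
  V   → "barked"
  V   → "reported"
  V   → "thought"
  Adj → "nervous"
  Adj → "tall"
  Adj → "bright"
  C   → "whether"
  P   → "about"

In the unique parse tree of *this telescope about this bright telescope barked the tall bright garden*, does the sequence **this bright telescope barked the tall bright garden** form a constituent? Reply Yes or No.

No

[S [NP [NP [Det this] [N telescope]] [PP [P about] [NP [Det this] [AP [Adj bright]] [N telescope]]]] [VP [V barked] [NP [Det the] [AP [Adj tall] [AP [Adj bright]]] [N garden]]]]
The smallest constituent containing 'this bright telescope barked the tall bright garden' is the S spanning 'this telescope about this bright telescope barked the tall bright garden'; no single node in the tree dominates exactly the given words.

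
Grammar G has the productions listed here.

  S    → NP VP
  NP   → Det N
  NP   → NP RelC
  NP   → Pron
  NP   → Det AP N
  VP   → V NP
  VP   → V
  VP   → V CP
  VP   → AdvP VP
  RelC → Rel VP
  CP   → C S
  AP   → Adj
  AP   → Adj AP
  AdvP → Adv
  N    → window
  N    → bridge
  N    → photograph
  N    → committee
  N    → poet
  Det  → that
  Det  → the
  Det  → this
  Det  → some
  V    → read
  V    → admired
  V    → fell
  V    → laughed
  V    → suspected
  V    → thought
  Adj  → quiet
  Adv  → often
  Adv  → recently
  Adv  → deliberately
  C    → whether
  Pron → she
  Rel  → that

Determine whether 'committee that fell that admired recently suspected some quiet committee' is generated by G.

Ungrammatical

For S → NP VP, no prefix of the string parses as an NP.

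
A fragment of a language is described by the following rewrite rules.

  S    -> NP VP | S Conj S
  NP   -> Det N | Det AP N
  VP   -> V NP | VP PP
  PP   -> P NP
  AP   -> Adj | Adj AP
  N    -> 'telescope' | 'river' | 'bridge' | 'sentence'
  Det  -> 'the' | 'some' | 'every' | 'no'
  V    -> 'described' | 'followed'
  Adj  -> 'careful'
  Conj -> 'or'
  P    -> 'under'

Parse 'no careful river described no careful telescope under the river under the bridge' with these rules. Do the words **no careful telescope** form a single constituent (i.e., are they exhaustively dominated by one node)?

[S [NP [Det no] [AP [Adj careful]] [N river]] [VP [VP [VP [V described] [NP [Det no] [AP [Adj careful]] [N telescope]]] [PP [P under] [NP [Det the] [N river]]]] [PP [P under] [NP [Det the] [N bridge]]]]]
The words 'no careful telescope' are exhaustively dominated by a single NP node (built by NP → Det AP N), so they form a constituent.

Yes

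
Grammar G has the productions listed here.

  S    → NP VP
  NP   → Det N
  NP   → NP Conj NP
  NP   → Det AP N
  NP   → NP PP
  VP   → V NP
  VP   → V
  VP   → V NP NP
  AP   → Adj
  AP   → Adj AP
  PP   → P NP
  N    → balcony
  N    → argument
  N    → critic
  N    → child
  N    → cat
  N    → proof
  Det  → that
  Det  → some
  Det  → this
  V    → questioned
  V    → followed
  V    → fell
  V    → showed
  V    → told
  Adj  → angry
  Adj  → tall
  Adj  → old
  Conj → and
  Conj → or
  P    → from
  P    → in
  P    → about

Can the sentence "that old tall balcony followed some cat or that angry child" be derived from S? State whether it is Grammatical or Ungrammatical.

Grammatical

[S [NP [Det that] [AP [Adj old] [AP [Adj tall]]] [N balcony]] [VP [V followed] [NP [NP [Det some] [N cat]] [Conj or] [NP [Det that] [AP [Adj angry]] [N child]]]]]
Each bracket corresponds to one application of a listed rule, so the string is derivable from S.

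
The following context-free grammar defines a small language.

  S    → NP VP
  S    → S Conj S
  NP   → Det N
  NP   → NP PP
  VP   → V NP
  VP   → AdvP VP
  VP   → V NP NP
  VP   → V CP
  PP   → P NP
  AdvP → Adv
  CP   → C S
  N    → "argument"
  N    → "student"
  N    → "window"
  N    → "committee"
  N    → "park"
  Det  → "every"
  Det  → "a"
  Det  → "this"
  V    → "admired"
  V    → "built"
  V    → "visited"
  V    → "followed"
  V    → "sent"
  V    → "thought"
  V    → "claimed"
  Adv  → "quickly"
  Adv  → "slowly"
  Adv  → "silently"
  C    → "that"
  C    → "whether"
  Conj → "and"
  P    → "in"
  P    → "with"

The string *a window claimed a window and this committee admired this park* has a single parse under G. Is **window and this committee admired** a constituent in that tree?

No

[S [S [NP [Det a] [N window]] [VP [V claimed] [NP [Det a] [N window]]]] [Conj and] [S [NP [Det this] [N committee]] [VP [V admired] [NP [Det this] [N park]]]]]
The smallest constituent containing 'window and this committee admired' is the S spanning 'a window claimed a window and this committee admired this park'; no single node in the tree dominates exactly the given words.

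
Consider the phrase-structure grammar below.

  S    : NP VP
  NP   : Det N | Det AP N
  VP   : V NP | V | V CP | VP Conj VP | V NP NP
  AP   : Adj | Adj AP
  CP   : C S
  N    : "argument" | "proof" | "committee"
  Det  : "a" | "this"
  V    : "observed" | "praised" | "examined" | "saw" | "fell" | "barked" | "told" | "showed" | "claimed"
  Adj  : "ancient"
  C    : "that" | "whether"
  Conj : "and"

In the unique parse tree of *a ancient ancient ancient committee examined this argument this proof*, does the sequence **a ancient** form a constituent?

[S [NP [Det a] [AP [Adj ancient] [AP [Adj ancient] [AP [Adj ancient]]]] [N committee]] [VP [V examined] [NP [Det this] [N argument]] [NP [Det this] [N proof]]]]
The smallest constituent containing 'a ancient' is the NP spanning 'a ancient ancient ancient committee'; no single node in the tree dominates exactly the given words.

No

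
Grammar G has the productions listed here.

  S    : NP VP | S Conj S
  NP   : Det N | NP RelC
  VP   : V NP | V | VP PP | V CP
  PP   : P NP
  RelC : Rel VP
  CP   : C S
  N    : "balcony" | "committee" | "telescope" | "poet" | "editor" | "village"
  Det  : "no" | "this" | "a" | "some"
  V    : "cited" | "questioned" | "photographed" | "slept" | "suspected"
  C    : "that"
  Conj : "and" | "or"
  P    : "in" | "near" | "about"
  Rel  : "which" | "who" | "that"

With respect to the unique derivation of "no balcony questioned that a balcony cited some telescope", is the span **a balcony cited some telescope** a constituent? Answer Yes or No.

Yes

[S [NP [Det no] [N balcony]] [VP [V questioned] [CP [C that] [S [NP [Det a] [N balcony]] [VP [V cited] [NP [Det some] [N telescope]]]]]]]
The words 'a balcony cited some telescope' are exhaustively dominated by a single S node (built by S → NP VP), so they form a constituent.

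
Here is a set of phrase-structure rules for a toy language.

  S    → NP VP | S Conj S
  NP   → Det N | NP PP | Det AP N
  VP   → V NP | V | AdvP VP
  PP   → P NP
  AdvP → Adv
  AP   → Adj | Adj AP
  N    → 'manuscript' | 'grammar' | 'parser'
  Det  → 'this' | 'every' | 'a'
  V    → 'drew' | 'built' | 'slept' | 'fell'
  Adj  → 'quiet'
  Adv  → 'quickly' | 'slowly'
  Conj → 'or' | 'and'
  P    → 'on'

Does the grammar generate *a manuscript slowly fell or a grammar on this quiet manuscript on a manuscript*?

Ungrammatical

For S → NP VP, the only prefix that parses as NP is 'a manuscript', but the remainder 'slowly fell or a grammar on this quiet manuscript on a manuscript' is not a VP under these rules. The alternative S rule S → S Conj S likewise has no satisfying split.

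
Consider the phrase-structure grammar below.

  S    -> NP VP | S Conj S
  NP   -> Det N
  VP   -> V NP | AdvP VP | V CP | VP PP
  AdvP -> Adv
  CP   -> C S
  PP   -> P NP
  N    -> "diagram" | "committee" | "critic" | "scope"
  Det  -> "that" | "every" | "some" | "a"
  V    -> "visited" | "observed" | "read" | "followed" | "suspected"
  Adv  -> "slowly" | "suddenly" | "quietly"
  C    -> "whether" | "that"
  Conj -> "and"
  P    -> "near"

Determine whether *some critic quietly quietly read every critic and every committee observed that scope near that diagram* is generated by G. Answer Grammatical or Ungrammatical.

Grammatical

[S [S [NP [Det some] [N critic]] [VP [AdvP [Adv quietly]] [VP [AdvP [Adv quietly]] [VP [V read] [NP [Det every] [N critic]]]]]] [Conj and] [S [NP [Det every] [N committee]] [VP [VP [V observed] [NP [Det that] [N scope]]] [PP [P near] [NP [Det that] [N diagram]]]]]]
Each bracket corresponds to one application of a listed rule, so the string is derivable from S.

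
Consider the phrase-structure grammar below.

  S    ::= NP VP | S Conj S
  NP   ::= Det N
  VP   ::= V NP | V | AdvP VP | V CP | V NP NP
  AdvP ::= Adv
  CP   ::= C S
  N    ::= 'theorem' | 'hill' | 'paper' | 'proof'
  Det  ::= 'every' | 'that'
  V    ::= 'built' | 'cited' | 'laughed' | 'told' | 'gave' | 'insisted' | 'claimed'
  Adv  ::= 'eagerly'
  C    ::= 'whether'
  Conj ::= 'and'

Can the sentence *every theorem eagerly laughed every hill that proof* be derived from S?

Grammatical

[S [NP [Det every] [N theorem]] [VP [AdvP [Adv eagerly]] [VP [V laughed] [NP [Det every] [N hill]] [NP [Det that] [N proof]]]]]
The bracketing above is licensed at every node by one of the given productions, with S at the root.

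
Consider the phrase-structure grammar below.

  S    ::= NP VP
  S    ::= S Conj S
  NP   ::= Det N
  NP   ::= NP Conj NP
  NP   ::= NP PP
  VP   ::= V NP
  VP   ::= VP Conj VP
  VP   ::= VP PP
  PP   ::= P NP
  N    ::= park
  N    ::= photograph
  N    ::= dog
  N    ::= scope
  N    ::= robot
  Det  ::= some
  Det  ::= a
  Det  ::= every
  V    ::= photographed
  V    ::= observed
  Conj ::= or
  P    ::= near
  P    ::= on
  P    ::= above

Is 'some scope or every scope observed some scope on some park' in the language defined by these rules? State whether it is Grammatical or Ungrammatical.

Grammatical

[S [NP [NP [Det some] [N scope]] [Conj or] [NP [Det every] [N scope]]] [VP [V observed] [NP [NP [Det some] [N scope]] [PP [P on] [NP [Det some] [N park]]]]]]
Every word is introduced by a lexical rule and the phrasal rules combine the resulting categories into a single S.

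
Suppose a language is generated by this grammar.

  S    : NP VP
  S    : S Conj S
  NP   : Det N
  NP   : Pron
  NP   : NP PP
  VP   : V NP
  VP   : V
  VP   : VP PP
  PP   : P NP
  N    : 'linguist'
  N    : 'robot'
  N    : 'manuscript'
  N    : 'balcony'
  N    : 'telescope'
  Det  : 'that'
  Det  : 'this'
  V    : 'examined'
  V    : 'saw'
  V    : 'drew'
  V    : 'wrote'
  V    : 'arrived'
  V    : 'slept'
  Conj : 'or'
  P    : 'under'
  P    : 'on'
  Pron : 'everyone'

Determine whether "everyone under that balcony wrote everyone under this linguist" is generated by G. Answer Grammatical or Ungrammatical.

Grammatical

[S [NP [NP [Pron everyone]] [PP [P under] [NP [Det that] [N balcony]]]] [VP [V wrote] [NP [NP [Pron everyone]] [PP [P under] [NP [Det this] [N linguist]]]]]]
The bracketing above is licensed at every node by one of the given productions, with S at the root.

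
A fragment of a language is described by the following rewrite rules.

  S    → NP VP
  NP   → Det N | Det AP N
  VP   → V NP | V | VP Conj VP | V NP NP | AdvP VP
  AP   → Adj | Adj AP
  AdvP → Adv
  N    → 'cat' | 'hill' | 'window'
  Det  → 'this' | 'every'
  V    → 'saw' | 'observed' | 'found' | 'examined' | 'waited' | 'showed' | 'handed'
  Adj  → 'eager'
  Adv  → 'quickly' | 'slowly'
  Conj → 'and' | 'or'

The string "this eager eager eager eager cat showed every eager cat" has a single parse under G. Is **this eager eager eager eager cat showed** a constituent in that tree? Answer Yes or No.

No

[S [NP [Det this] [AP [Adj eager] [AP [Adj eager] [AP [Adj eager] [AP [Adj eager]]]]] [N cat]] [VP [V showed] [NP [Det every] [AP [Adj eager]] [N cat]]]]
The smallest constituent containing 'this eager eager eager eager cat showed' is the S spanning 'this eager eager eager eager cat showed every eager cat'; no single node in the tree dominates exactly the given words.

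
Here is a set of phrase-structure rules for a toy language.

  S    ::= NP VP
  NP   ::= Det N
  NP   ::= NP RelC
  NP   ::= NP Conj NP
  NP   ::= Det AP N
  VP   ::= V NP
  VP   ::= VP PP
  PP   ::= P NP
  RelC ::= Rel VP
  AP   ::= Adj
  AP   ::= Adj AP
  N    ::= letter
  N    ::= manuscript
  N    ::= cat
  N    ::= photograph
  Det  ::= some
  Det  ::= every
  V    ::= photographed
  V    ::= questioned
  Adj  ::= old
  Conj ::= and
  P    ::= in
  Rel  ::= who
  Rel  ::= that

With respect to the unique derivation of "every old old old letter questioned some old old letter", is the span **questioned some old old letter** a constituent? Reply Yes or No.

Yes

[S [NP [Det every] [AP [Adj old] [AP [Adj old] [AP [Adj old]]]] [N letter]] [VP [V questioned] [NP [Det some] [AP [Adj old] [AP [Adj old]]] [N letter]]]]
The words 'questioned some old old letter' are exhaustively dominated by a single VP node (built by VP → V NP), so they form a constituent.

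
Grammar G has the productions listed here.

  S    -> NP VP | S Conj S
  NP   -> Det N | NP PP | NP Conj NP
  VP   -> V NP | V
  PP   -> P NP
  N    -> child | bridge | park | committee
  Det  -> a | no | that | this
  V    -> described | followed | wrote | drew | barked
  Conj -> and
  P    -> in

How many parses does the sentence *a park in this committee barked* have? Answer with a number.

[S [NP [NP [Det a] [N park]] [PP [P in] [NP [Det this] [N committee]]]] [VP [V barked]]]
No rule offers an alternative attachment or grouping for any span, so this is the only derivation.

1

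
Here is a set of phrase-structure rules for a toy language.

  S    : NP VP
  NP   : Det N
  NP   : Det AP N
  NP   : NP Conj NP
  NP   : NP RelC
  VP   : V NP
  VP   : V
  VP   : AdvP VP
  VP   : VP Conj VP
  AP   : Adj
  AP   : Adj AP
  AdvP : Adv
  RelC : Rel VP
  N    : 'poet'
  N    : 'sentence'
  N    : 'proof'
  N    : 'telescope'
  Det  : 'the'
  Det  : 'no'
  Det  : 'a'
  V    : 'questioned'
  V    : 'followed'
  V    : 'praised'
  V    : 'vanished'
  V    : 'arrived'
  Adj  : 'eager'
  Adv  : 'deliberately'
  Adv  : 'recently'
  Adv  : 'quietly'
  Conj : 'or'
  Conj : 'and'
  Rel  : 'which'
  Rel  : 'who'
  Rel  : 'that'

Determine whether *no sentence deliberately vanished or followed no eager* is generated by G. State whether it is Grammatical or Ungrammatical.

For S → NP VP, the only prefix that parses as NP is 'no sentence', but the remainder 'deliberately vanished or followed no eager' is not a VP under these rules.

Ungrammatical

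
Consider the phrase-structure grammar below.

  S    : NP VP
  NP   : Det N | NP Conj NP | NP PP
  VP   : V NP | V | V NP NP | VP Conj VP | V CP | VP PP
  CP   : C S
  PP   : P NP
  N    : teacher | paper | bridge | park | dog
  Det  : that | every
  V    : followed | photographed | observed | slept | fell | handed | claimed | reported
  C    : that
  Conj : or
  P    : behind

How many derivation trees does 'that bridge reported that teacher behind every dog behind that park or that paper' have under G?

Two of the 9 distinct bracketings:
[S [NP [Det that] [N bridge]] [VP [V reported] [NP [NP [NP [Det that] [N teacher]] [PP [P behind] [NP [NP [Det every] [N dog]] [PP [P behind] [NP [Det that] [N park]]]]]] [Conj or] [NP [Det that] [N paper]]]]]
[S [NP [Det that] [N bridge]] [VP [V reported] [NP [NP [NP [NP [Det that] [N teacher]] [PP [P behind] [NP [Det every] [N dog]]]] [PP [P behind] [NP [Det that] [N park]]]] [Conj or] [NP [Det that] [N paper]]]]]
The trees differ in how a recursive rule is bracketed over the same span.

9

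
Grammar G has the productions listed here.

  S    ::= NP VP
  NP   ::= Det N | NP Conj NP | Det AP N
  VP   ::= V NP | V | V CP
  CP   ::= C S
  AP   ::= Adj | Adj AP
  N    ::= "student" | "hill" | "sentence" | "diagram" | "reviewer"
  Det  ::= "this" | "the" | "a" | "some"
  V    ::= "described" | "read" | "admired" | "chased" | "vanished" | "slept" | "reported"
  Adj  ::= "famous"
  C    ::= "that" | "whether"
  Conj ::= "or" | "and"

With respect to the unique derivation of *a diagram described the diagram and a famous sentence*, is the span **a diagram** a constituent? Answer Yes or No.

Yes

[S [NP [Det a] [N diagram]] [VP [V described] [NP [NP [Det the] [N diagram]] [Conj and] [NP [Det a] [AP [Adj famous]] [N sentence]]]]]
The words 'a diagram' are exhaustively dominated by a single NP node (built by NP → Det N), so they form a constituent.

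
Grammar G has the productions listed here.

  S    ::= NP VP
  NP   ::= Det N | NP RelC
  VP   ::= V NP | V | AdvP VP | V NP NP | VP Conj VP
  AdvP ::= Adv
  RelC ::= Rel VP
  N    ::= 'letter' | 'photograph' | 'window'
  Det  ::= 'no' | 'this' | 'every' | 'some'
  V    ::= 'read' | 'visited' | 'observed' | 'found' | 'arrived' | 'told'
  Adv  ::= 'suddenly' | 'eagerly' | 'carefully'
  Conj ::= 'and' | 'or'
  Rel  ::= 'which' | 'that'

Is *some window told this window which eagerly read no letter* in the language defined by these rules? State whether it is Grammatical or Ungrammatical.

Grammatical

[S [NP [Det some] [N window]] [VP [V told] [NP [NP [Det this] [N window]] [RelC [Rel which] [VP [AdvP [Adv eagerly]] [VP [V read] [NP [Det no] [N letter]]]]]]]]
Each bracket corresponds to one application of a listed rule, so the string is derivable from S.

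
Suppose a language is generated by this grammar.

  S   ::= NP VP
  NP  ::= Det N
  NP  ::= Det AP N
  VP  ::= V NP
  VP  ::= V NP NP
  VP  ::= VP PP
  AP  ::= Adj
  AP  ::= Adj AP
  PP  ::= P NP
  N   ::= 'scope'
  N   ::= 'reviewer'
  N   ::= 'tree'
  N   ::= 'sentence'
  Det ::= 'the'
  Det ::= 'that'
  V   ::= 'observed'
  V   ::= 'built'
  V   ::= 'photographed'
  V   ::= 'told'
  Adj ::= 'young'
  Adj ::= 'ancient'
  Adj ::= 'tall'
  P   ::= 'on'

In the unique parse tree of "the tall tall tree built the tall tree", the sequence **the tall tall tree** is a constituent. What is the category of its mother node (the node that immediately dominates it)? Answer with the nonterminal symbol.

S
  NP
    Det: the
    AP
      Adj: tall
      AP
        Adj: tall
    N: tree
  VP
    V: built
    NP
      Det: the
      AP
        Adj: tall
      N: tree
The span 'the tall tall tree' is the NP node built by NP → Det AP N.
Its mother is the S built by S → NP VP.

S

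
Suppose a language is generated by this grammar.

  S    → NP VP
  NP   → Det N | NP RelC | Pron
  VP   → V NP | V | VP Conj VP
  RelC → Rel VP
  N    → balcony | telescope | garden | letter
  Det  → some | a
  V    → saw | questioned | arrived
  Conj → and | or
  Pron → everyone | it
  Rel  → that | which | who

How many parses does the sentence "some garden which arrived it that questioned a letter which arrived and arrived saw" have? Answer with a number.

Two of the 9 distinct bracketings:
[S [NP [NP [Det some] [N garden]] [RelC [Rel which] [VP [V arrived] [NP [NP [Pron it]] [RelC [Rel that] [VP [V questioned] [NP [NP [Det a] [N letter]] [RelC [Rel which] [VP [VP [V arrived]] [Conj and] [VP [V arrived]]]]]]]]]]] [VP [V saw]]]
[S [NP [NP [Det some] [N garden]] [RelC [Rel which] [VP [V arrived] [NP [NP [Pron it]] [RelC [Rel that] [VP [VP [V questioned] [NP [NP [Det a] [N letter]] [RelC [Rel which] [VP [V arrived]]]]] [Conj and] [VP [V arrived]]]]]]]] [VP [V saw]]]
The trees differ in how a recursive rule is bracketed over the same span.

9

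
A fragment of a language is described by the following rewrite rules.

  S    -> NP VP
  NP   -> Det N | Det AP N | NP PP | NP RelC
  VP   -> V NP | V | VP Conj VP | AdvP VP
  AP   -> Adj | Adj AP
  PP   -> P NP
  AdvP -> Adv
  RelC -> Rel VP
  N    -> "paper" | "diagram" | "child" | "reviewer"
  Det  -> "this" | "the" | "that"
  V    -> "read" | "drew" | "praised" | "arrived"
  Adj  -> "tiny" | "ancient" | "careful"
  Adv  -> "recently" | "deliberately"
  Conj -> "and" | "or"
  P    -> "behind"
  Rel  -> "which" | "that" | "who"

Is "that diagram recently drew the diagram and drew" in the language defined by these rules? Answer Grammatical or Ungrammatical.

[S [NP [Det that] [N diagram]] [VP [VP [AdvP [Adv recently]] [VP [V drew] [NP [Det the] [N diagram]]]] [Conj and] [VP [V drew]]]]
Each bracket corresponds to one application of a listed rule, so the string is derivable from S.

Grammatical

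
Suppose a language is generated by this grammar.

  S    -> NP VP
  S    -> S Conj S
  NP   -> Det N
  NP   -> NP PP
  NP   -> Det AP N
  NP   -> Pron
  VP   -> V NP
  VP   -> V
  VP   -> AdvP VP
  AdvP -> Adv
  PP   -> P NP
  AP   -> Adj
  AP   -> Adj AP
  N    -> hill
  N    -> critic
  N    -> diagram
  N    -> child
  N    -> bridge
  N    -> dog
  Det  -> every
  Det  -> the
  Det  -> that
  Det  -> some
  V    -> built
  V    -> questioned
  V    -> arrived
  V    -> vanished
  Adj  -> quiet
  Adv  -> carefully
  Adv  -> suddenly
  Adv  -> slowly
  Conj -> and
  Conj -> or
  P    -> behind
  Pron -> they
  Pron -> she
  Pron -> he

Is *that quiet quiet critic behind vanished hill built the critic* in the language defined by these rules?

Ungrammatical

A P word can never sit immediately before a V word in any string this grammar generates, so the substring 'behind vanished' rules out a derivation.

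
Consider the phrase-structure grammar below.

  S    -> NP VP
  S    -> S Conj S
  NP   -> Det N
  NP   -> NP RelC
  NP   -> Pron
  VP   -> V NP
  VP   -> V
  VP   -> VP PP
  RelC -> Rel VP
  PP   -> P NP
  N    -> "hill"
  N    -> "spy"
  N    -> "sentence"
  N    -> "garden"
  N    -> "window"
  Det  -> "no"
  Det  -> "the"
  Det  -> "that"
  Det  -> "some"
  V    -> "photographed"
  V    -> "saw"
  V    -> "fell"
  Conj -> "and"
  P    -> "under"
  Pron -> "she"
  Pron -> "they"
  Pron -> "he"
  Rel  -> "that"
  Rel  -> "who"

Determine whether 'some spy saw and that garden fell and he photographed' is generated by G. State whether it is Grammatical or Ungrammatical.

Grammatical

S
  S
    NP
      Det: some
      N: spy
    VP
      V: saw
  Conj: and
  S
    S
      NP
        Det: that
        N: garden
      VP
        V: fell
    Conj: and
    S
      NP
        Pron: he
      VP
        V: photographed
The bracketing above is licensed at every node by one of the given productions, with S at the root.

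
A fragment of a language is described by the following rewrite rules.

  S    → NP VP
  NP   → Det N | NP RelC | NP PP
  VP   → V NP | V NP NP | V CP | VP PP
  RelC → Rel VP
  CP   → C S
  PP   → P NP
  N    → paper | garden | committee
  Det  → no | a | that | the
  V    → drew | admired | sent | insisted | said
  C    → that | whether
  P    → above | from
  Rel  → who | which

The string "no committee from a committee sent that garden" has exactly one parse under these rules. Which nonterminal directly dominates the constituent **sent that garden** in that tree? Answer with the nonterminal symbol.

S

S
  NP
    NP
      Det: no
      N: committee
    PP
      P: from
      NP
        Det: a
        N: committee
  VP
    V: sent
    NP
      Det: that
      N: garden
The span 'sent that garden' is the VP node built by VP → V NP.
Its mother is the S built by S → NP VP.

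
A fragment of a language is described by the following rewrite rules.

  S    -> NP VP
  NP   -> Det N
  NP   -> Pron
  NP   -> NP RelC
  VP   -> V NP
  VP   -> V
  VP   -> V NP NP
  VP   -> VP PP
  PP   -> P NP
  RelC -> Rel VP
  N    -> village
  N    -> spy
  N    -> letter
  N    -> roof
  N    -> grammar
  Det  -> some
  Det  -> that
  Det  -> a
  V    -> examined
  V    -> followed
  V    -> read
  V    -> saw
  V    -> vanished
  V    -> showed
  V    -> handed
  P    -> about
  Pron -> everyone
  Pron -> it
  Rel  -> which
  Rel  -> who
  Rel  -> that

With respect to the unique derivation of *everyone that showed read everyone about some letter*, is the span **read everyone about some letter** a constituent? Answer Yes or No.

[S [NP [NP [Pron everyone]] [RelC [Rel that] [VP [V showed]]]] [VP [VP [V read] [NP [Pron everyone]]] [PP [P about] [NP [Det some] [N letter]]]]]
The words 'read everyone about some letter' are exhaustively dominated by a single VP node (built by VP → VP PP), so they form a constituent.

Yes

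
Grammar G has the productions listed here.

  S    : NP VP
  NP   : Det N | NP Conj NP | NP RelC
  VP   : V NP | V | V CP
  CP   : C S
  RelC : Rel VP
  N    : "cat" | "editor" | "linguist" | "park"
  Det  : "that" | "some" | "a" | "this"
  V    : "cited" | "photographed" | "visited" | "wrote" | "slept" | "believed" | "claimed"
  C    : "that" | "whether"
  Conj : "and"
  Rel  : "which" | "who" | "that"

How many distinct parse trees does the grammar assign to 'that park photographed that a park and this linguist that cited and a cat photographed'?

3

Two of the 3 distinct bracketings:
[S [NP [Det that] [N park]] [VP [V photographed] [CP [C that] [S [NP [NP [Det a] [N park]] [Conj and] [NP [NP [NP [Det this] [N linguist]] [RelC [Rel that] [VP [V cited]]]] [Conj and] [NP [Det a] [N cat]]]] [VP [V photographed]]]]]]
[S [NP [Det that] [N park]] [VP [V photographed] [CP [C that] [S [NP [NP [NP [Det a] [N park]] [Conj and] [NP [NP [Det this] [N linguist]] [RelC [Rel that] [VP [V cited]]]]] [Conj and] [NP [Det a] [N cat]]] [VP [V photographed]]]]]]
The trees differ in how a recursive rule is bracketed over the same span.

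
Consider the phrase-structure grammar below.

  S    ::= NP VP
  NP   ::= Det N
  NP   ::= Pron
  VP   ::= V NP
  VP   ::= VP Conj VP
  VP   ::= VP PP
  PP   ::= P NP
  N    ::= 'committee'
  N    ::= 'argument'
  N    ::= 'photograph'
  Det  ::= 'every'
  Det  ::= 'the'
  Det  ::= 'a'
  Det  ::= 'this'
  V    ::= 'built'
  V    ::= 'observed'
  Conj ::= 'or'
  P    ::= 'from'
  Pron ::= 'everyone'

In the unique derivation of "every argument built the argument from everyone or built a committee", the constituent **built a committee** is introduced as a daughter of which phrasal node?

VP

S
  NP
    Det: every
    N: argument
  VP
    VP
      VP
        V: built
        NP
          Det: the
          N: argument
      PP
        P: from
        NP
          Pron: everyone
    Conj: or
    VP
      V: built
      NP
        Det: a
        N: committee
The span 'built a committee' is the VP node built by VP → V NP.
Its mother is the VP built by VP → VP Conj VP.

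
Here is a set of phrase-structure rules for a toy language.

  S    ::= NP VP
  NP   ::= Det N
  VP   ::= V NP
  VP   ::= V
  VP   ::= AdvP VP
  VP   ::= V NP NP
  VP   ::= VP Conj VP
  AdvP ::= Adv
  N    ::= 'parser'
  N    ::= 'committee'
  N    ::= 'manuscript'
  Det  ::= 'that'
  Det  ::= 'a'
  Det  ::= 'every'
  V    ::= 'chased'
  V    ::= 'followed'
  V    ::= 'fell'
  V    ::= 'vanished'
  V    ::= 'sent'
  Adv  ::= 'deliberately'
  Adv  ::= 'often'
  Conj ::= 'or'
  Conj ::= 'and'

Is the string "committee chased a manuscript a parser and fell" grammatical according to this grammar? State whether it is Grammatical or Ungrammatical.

Ungrammatical

For S → NP VP, no prefix of the string parses as an NP.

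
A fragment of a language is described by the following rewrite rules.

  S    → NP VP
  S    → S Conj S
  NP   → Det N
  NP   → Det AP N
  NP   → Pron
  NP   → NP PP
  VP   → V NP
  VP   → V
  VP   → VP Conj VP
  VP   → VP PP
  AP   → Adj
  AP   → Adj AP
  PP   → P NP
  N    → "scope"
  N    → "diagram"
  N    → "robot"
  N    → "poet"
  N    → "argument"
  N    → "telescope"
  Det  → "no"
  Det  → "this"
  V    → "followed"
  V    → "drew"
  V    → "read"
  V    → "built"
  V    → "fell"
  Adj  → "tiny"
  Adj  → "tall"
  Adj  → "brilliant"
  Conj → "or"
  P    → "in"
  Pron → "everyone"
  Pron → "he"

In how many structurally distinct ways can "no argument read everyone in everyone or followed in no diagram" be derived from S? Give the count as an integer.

4

Two of the 4 distinct bracketings:
[S [NP [Det no] [N argument]] [VP [VP [V read] [NP [NP [Pron everyone]] [PP [P in] [NP [Pron everyone]]]]] [Conj or] [VP [VP [V followed]] [PP [P in] [NP [Det no] [N diagram]]]]]]
[S [NP [Det no] [N argument]] [VP [VP [VP [V read] [NP [Pron everyone]]] [PP [P in] [NP [Pron everyone]]]] [Conj or] [VP [VP [V followed]] [PP [P in] [NP [Det no] [N diagram]]]]]]
The difference turns on whether NP → NP PP is used at the relevant span, versus an alternative expansion of NP.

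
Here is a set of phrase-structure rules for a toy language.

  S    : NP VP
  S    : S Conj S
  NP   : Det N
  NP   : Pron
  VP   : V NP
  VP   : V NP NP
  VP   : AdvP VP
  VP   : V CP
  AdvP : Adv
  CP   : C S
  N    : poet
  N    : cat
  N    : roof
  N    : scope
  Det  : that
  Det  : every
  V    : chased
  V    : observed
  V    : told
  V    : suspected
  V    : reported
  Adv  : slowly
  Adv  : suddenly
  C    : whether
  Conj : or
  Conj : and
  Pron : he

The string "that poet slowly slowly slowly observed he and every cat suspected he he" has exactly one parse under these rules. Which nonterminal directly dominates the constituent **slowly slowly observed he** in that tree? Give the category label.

[S [S [NP [Det that] [N poet]] [VP [AdvP [Adv slowly]] [VP [AdvP [Adv slowly]] [VP [AdvP [Adv slowly]] [VP [V observed] [NP [Pron he]]]]]]] [Conj and] [S [NP [Det every] [N cat]] [VP [V suspected] [NP [Pron he]] [NP [Pron he]]]]]
The span 'slowly slowly observed he' is the VP node built by VP → AdvP VP.
Its mother is the VP built by VP → AdvP VP.

VP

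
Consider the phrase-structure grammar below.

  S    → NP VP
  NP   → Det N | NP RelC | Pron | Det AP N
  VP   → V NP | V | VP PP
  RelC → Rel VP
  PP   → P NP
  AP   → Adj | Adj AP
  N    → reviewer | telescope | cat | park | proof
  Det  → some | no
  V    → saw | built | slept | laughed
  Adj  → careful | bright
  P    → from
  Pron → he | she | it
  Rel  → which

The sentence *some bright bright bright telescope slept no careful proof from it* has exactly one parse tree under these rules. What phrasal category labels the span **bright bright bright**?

AP

[S [NP [Det some] [AP [Adj bright] [AP [Adj bright] [AP [Adj bright]]]] [N telescope]] [VP [VP [V slept] [NP [Det no] [AP [Adj careful]] [N proof]]] [PP [P from] [NP [Pron it]]]]]
The span 'bright bright bright' is the AP node built by AP → Adj AP.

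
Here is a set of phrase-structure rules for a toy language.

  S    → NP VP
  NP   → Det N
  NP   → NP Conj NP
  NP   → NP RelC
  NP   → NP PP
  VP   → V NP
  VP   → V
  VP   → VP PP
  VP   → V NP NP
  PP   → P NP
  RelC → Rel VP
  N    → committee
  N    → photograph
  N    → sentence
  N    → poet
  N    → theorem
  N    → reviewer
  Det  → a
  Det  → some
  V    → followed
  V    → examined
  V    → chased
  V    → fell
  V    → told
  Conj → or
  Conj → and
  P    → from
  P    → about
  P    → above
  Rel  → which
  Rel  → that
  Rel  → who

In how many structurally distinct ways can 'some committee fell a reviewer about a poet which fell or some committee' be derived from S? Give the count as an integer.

4

Two of the 4 distinct bracketings:
[S [NP [Det some] [N committee]] [VP [V fell] [NP [NP [NP [NP [Det a] [N reviewer]] [PP [P about] [NP [Det a] [N poet]]]] [RelC [Rel which] [VP [V fell]]]] [Conj or] [NP [Det some] [N committee]]]]]
[S [NP [Det some] [N committee]] [VP [V fell] [NP [NP [NP [Det a] [N reviewer]] [PP [P about] [NP [NP [Det a] [N poet]] [RelC [Rel which] [VP [V fell]]]]]] [Conj or] [NP [Det some] [N committee]]]]]
The trees differ in how a recursive rule is bracketed over the same span.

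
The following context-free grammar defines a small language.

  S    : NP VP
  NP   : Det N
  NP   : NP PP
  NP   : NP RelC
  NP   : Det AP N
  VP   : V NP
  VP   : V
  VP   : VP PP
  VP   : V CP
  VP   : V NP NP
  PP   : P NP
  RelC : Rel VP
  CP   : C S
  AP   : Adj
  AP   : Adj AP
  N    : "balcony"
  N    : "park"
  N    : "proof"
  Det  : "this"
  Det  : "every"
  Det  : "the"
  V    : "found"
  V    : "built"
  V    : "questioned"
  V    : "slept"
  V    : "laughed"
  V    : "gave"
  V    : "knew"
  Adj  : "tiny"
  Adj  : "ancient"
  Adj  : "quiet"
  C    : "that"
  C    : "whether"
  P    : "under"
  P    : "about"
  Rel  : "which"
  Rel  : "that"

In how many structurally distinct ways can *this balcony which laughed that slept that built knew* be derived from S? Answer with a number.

1

[S [NP [NP [NP [NP [Det this] [N balcony]] [RelC [Rel which] [VP [V laughed]]]] [RelC [Rel that] [VP [V slept]]]] [RelC [Rel that] [VP [V built]]]] [VP [V knew]]]
No rule offers an alternative attachment or grouping for any span, so this is the only derivation.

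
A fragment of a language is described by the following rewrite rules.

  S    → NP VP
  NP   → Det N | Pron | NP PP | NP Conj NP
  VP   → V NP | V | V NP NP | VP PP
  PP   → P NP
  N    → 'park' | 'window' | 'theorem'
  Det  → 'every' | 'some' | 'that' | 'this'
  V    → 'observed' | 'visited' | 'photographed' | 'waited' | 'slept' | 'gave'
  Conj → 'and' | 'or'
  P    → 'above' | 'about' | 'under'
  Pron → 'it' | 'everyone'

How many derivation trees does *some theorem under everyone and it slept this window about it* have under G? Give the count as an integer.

Two of the 4 distinct bracketings:
[S [NP [NP [Det some] [N theorem]] [PP [P under] [NP [NP [Pron everyone]] [Conj and] [NP [Pron it]]]]] [VP [V slept] [NP [NP [Det this] [N window]] [PP [P about] [NP [Pron it]]]]]]
[S [NP [NP [Det some] [N theorem]] [PP [P under] [NP [NP [Pron everyone]] [Conj and] [NP [Pron it]]]]] [VP [VP [V slept] [NP [Det this] [N window]]] [PP [P about] [NP [Pron it]]]]]
The difference turns on whether VP → VP PP is used at the relevant span, versus an alternative expansion of VP.

4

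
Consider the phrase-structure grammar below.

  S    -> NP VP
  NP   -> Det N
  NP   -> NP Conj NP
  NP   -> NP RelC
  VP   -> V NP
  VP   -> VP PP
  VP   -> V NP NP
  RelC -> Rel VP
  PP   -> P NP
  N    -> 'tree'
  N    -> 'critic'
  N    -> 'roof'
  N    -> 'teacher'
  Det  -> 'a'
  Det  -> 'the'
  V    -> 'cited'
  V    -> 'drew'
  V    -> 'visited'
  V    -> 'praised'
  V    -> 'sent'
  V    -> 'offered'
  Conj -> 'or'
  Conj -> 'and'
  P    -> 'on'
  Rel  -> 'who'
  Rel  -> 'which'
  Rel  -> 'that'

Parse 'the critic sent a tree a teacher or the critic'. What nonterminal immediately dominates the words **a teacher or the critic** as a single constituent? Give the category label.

NP

S
  NP
    Det: the
    N: critic
  VP
    V: sent
    NP
      Det: a
      N: tree
    NP
      NP
        Det: a
        N: teacher
      Conj: or
      NP
        Det: the
        N: critic
The span 'a teacher or the critic' is the NP node built by NP → NP Conj NP.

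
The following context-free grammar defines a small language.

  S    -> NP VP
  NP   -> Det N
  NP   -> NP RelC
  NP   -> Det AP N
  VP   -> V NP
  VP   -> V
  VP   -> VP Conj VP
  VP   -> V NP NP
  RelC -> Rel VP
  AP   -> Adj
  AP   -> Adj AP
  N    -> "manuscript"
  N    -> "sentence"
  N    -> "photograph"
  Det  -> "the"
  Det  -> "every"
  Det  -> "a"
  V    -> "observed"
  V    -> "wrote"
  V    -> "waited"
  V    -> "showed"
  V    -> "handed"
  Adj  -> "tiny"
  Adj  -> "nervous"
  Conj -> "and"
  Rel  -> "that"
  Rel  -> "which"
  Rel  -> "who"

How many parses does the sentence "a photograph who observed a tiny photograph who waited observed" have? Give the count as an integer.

The two bracketings:
[S [NP [NP [Det a] [N photograph]] [RelC [Rel who] [VP [V observed] [NP [NP [Det a] [AP [Adj tiny]] [N photograph]] [RelC [Rel who] [VP [V waited]]]]]]] [VP [V observed]]]
[S [NP [NP [NP [Det a] [N photograph]] [RelC [Rel who] [VP [V observed] [NP [Det a] [AP [Adj tiny]] [N photograph]]]]] [RelC [Rel who] [VP [V waited]]]] [VP [V observed]]]
The trees differ in how a recursive rule is bracketed over the same span.

2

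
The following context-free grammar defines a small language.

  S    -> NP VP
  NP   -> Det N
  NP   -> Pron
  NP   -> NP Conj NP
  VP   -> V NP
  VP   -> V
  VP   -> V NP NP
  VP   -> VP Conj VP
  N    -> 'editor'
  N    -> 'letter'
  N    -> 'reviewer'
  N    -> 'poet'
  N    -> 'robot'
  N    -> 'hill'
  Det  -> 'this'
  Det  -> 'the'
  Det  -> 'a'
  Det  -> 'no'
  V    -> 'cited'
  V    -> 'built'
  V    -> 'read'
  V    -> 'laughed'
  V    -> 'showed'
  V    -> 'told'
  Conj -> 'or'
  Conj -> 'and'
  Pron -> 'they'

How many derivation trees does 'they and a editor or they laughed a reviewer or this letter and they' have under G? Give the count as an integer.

4

Two of the 4 distinct bracketings:
[S [NP [NP [Pron they]] [Conj and] [NP [NP [Det a] [N editor]] [Conj or] [NP [Pron they]]]] [VP [V laughed] [NP [NP [Det a] [N reviewer]] [Conj or] [NP [NP [Det this] [N letter]] [Conj and] [NP [Pron they]]]]]]
[S [NP [NP [Pron they]] [Conj and] [NP [NP [Det a] [N editor]] [Conj or] [NP [Pron they]]]] [VP [V laughed] [NP [NP [NP [Det a] [N reviewer]] [Conj or] [NP [Det this] [N letter]]] [Conj and] [NP [Pron they]]]]]
The trees differ in how a recursive rule is bracketed over the same span.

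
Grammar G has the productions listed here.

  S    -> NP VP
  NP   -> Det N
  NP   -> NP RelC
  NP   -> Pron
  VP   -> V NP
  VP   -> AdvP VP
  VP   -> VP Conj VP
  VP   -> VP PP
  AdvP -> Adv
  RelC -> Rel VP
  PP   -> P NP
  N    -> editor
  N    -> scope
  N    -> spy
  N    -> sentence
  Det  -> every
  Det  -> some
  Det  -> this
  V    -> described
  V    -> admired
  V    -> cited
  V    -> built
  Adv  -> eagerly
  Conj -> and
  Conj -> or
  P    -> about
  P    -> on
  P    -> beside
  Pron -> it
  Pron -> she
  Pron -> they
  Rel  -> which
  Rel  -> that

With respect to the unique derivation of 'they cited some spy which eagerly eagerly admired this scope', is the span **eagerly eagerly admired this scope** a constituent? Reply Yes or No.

[S [NP [Pron they]] [VP [V cited] [NP [NP [Det some] [N spy]] [RelC [Rel which] [VP [AdvP [Adv eagerly]] [VP [AdvP [Adv eagerly]] [VP [V admired] [NP [Det this] [N scope]]]]]]]]]
The words 'eagerly eagerly admired this scope' are exhaustively dominated by a single VP node (built by VP → AdvP VP), so they form a constituent.

Yes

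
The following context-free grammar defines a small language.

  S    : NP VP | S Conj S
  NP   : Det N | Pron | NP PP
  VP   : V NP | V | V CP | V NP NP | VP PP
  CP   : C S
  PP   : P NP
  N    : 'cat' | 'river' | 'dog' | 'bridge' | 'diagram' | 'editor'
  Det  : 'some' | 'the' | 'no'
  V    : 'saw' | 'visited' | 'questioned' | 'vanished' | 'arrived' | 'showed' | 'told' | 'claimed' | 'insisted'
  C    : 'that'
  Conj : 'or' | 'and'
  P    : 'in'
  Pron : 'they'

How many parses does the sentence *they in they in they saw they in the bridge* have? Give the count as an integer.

Two of the 4 distinct bracketings:
[S [NP [NP [Pron they]] [PP [P in] [NP [NP [Pron they]] [PP [P in] [NP [Pron they]]]]]] [VP [V saw] [NP [NP [Pron they]] [PP [P in] [NP [Det the] [N bridge]]]]]]
[S [NP [NP [Pron they]] [PP [P in] [NP [NP [Pron they]] [PP [P in] [NP [Pron they]]]]]] [VP [VP [V saw] [NP [Pron they]]] [PP [P in] [NP [Det the] [N bridge]]]]]
The difference turns on whether VP → VP PP is used at the relevant span, versus an alternative expansion of VP.

4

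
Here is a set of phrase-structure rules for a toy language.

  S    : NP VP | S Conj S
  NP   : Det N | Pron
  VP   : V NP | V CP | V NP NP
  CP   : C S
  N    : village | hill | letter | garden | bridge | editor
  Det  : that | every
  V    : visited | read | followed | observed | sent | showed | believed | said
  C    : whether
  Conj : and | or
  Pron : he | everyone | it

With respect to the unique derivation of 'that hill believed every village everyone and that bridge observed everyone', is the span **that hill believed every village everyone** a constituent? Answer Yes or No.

[S [S [NP [Det that] [N hill]] [VP [V believed] [NP [Det every] [N village]] [NP [Pron everyone]]]] [Conj and] [S [NP [Det that] [N bridge]] [VP [V observed] [NP [Pron everyone]]]]]
The words 'that hill believed every village everyone' are exhaustively dominated by a single S node (built by S → NP VP), so they form a constituent.

Yes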